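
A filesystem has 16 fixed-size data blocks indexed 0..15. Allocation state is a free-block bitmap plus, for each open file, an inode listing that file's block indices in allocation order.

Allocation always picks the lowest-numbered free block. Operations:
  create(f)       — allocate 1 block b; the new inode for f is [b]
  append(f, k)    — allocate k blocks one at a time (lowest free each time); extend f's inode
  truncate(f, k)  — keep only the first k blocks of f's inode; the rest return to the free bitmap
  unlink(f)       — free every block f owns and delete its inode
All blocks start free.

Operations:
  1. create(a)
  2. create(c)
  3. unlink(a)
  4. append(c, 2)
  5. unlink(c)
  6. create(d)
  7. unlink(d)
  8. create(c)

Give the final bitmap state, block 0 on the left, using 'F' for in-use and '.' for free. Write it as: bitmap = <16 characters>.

bitmap = F...............

create(a): bitmap=F............... | a=[0]
create(c): bitmap=FF.............. | a=[0] c=[1]
unlink(a): bitmap=.F.............. | c=[1]
append(c, 2): bitmap=FFF............. | c=[1, 0, 2]
unlink(c): bitmap=................ | 
create(d): bitmap=F............... | d=[0]
unlink(d): bitmap=................ | 
create(c): bitmap=F............... | c=[0]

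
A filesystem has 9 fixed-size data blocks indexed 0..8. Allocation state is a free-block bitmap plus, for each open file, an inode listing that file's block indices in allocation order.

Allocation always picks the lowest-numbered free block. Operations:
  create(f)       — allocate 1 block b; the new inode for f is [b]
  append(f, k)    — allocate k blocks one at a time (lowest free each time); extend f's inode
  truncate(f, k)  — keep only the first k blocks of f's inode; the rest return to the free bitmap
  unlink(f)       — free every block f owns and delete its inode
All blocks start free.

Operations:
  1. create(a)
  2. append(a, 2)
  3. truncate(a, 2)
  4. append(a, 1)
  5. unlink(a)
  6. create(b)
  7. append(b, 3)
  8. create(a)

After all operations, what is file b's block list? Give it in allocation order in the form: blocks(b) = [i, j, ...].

blocks(b) = [0, 1, 2, 3]

after create(a) → a:[0]  free=[F........]
after append(a, 2) → a:[0, 1, 2]  free=[FFF......]
after truncate(a, 2) → a:[0, 1]  free=[FF.......]
after append(a, 1) → a:[0, 1, 2]  free=[FFF......]
after unlink(a) →   free=[.........]
after create(b) → b:[0]  free=[F........]
after append(b, 3) → b:[0, 1, 2, 3]  free=[FFFF.....]
after create(a) → a:[4], b:[0, 1, 2, 3]  free=[FFFFF....]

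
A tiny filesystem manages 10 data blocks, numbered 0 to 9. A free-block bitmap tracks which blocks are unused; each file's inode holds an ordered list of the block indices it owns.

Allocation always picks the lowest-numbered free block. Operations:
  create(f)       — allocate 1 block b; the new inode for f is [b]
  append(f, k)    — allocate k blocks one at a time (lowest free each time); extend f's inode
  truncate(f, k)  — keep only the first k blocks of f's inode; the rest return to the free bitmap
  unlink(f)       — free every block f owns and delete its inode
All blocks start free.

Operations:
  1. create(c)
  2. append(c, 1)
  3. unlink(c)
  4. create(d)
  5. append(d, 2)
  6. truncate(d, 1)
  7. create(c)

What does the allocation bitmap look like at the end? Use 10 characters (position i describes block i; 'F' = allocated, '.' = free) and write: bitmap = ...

bitmap = FF........

create(c): bitmap=F......... | c=[0]
append(c, 1): bitmap=FF........ | c=[0, 1]
unlink(c): bitmap=.......... | 
create(d): bitmap=F......... | d=[0]
append(d, 2): bitmap=FFF....... | d=[0, 1, 2]
truncate(d, 1): bitmap=F......... | d=[0]
create(c): bitmap=FF........ | c=[1] d=[0]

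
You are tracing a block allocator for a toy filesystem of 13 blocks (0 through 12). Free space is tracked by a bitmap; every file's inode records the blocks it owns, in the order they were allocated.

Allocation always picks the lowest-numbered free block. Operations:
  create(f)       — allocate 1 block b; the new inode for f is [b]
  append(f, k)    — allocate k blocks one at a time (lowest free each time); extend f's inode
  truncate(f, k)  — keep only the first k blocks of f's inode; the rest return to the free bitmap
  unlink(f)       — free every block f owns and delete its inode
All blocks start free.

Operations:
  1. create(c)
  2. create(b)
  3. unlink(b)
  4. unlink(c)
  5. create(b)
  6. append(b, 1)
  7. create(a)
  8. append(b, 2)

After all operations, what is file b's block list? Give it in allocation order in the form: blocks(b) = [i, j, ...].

blocks(b) = [0, 1, 3, 4]

create(c): bitmap=F............ | c=[0]
create(b): bitmap=FF........... | b=[1] c=[0]
unlink(b): bitmap=F............ | c=[0]
unlink(c): bitmap=............. | 
create(b): bitmap=F............ | b=[0]
append(b, 1): bitmap=FF........... | b=[0, 1]
create(a): bitmap=FFF.......... | a=[2] b=[0, 1]
append(b, 2): bitmap=FFFFF........ | a=[2] b=[0, 1, 3, 4]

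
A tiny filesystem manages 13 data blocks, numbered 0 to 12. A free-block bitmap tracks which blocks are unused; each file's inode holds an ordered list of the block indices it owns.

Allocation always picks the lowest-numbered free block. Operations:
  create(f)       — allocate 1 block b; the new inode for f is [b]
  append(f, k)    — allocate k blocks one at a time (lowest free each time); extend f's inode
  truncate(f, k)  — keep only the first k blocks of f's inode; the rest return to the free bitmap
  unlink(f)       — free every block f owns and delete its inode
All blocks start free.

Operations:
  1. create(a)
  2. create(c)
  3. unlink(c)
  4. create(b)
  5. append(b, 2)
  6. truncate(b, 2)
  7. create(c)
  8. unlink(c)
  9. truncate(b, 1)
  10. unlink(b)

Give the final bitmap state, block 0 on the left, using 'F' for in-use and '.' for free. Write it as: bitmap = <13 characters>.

bitmap = F............

  1. create(a)  ⇒  F............  {a→[0]}
  2. create(c)  ⇒  FF...........  {a→[0]; c→[1]}
  3. unlink(c)  ⇒  F............  {a→[0]}
  4. create(b)  ⇒  FF...........  {a→[0]; b→[1]}
  5. append(b, 2)  ⇒  FFFF.........  {a→[0]; b→[1, 2, 3]}
  6. truncate(b, 2)  ⇒  FFF..........  {a→[0]; b→[1, 2]}
  7. create(c)  ⇒  FFFF.........  {a→[0]; b→[1, 2]; c→[3]}
  8. unlink(c)  ⇒  FFF..........  {a→[0]; b→[1, 2]}
  9. truncate(b, 1)  ⇒  FF...........  {a→[0]; b→[1]}
  10. unlink(b)  ⇒  F............  {a→[0]}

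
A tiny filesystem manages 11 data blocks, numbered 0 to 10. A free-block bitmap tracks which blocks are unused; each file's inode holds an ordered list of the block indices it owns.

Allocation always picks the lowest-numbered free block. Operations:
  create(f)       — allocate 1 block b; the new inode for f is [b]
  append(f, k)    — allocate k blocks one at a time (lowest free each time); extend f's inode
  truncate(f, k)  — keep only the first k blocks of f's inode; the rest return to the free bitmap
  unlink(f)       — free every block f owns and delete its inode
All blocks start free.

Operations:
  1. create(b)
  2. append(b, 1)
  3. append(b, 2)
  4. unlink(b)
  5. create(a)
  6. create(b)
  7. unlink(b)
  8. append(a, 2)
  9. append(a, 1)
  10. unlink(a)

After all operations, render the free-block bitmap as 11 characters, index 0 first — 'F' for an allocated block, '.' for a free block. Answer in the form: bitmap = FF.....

create(b): bitmap=F.......... | b=[0]
append(b, 1): bitmap=FF......... | b=[0, 1]
append(b, 2): bitmap=FFFF....... | b=[0, 1, 2, 3]
unlink(b): bitmap=........... | 
create(a): bitmap=F.......... | a=[0]
create(b): bitmap=FF......... | a=[0] b=[1]
unlink(b): bitmap=F.......... | a=[0]
append(a, 2): bitmap=FFF........ | a=[0, 1, 2]
append(a, 1): bitmap=FFFF....... | a=[0, 1, 2, 3]
unlink(a): bitmap=........... | 

bitmap = ...........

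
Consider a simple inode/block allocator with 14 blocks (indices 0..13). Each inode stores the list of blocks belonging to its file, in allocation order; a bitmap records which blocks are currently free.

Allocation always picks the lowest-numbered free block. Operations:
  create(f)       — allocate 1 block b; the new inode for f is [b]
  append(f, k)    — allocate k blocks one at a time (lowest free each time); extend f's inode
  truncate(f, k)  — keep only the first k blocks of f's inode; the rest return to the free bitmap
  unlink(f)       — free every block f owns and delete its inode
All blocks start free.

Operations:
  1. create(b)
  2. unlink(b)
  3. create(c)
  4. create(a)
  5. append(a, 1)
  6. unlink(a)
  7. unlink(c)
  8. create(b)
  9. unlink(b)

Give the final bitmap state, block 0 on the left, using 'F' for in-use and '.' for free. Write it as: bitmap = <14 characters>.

[1] create(b) — b=0 (map F.............)
[2] unlink(b) —  (map ..............)
[3] create(c) — c=0 (map F.............)
[4] create(a) — a=1 c=0 (map FF............)
[5] append(a, 1) — a=1,2 c=0 (map FFF...........)
[6] unlink(a) — c=0 (map F.............)
[7] unlink(c) —  (map ..............)
[8] create(b) — b=0 (map F.............)
[9] unlink(b) —  (map ..............)

bitmap = ..............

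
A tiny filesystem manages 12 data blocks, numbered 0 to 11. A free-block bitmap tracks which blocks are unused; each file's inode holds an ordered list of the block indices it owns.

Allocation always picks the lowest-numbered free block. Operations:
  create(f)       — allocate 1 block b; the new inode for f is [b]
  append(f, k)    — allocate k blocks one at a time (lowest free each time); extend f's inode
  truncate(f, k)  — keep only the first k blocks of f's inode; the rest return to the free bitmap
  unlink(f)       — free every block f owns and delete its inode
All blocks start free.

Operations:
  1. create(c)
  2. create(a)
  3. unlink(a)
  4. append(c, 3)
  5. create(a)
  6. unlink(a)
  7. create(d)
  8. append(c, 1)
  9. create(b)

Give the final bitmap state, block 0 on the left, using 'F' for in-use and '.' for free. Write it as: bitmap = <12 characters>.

bitmap = FFFFFFF.....

[1] create(c) — c=0 (map F...........)
[2] create(a) — a=1 c=0 (map FF..........)
[3] unlink(a) — c=0 (map F...........)
[4] append(c, 3) — c=0,1,2,3 (map FFFF........)
[5] create(a) — a=4 c=0,1,2,3 (map FFFFF.......)
[6] unlink(a) — c=0,1,2,3 (map FFFF........)
[7] create(d) — c=0,1,2,3 d=4 (map FFFFF.......)
[8] append(c, 1) — c=0,1,2,3,5 d=4 (map FFFFFF......)
[9] create(b) — b=6 c=0,1,2,3,5 d=4 (map FFFFFFF.....)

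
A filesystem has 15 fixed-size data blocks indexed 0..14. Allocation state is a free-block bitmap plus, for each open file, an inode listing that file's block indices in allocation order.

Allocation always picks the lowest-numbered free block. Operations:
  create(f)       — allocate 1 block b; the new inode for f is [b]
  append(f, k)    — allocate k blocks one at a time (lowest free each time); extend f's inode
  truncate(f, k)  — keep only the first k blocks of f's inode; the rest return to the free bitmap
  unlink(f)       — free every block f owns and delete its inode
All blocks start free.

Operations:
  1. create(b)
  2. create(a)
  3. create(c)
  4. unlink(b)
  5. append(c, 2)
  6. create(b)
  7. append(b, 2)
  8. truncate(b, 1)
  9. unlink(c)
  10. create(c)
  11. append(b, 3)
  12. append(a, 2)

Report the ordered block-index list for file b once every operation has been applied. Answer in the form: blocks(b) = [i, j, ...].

  1. create(b)  ⇒  F..............  {b→[0]}
  2. create(a)  ⇒  FF.............  {a→[1]; b→[0]}
  3. create(c)  ⇒  FFF............  {a→[1]; b→[0]; c→[2]}
  4. unlink(b)  ⇒  .FF............  {a→[1]; c→[2]}
  5. append(c, 2)  ⇒  FFFF...........  {a→[1]; c→[2, 0, 3]}
  6. create(b)  ⇒  FFFFF..........  {a→[1]; b→[4]; c→[2, 0, 3]}
  7. append(b, 2)  ⇒  FFFFFFF........  {a→[1]; b→[4, 5, 6]; c→[2, 0, 3]}
  8. truncate(b, 1)  ⇒  FFFFF..........  {a→[1]; b→[4]; c→[2, 0, 3]}
  9. unlink(c)  ⇒  .F..F..........  {a→[1]; b→[4]}
  10. create(c)  ⇒  FF..F..........  {a→[1]; b→[4]; c→[0]}
  11. append(b, 3)  ⇒  FFFFFF.........  {a→[1]; b→[4, 2, 3, 5]; c→[0]}
  12. append(a, 2)  ⇒  FFFFFFFF.......  {a→[1, 6, 7]; b→[4, 2, 3, 5]; c→[0]}

blocks(b) = [4, 2, 3, 5]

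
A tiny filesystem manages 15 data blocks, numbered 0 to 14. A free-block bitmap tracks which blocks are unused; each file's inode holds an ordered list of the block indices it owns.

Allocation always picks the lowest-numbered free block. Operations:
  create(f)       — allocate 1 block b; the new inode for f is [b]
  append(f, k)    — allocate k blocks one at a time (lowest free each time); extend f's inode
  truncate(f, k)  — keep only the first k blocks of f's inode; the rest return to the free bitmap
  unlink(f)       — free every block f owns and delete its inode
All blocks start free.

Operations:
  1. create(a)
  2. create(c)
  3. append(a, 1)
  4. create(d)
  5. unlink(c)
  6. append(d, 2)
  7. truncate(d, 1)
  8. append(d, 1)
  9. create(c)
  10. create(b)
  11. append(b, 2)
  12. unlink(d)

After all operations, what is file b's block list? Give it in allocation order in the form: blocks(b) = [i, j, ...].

create(a): bitmap=F.............. | a=[0]
create(c): bitmap=FF............. | a=[0] c=[1]
append(a, 1): bitmap=FFF............ | a=[0, 2] c=[1]
create(d): bitmap=FFFF........... | a=[0, 2] c=[1] d=[3]
unlink(c): bitmap=F.FF........... | a=[0, 2] d=[3]
append(d, 2): bitmap=FFFFF.......... | a=[0, 2] d=[3, 1, 4]
truncate(d, 1): bitmap=F.FF........... | a=[0, 2] d=[3]
append(d, 1): bitmap=FFFF........... | a=[0, 2] d=[3, 1]
create(c): bitmap=FFFFF.......... | a=[0, 2] c=[4] d=[3, 1]
create(b): bitmap=FFFFFF......... | a=[0, 2] b=[5] c=[4] d=[3, 1]
append(b, 2): bitmap=FFFFFFFF....... | a=[0, 2] b=[5, 6, 7] c=[4] d=[3, 1]
unlink(d): bitmap=F.F.FFFF....... | a=[0, 2] b=[5, 6, 7] c=[4]

blocks(b) = [5, 6, 7]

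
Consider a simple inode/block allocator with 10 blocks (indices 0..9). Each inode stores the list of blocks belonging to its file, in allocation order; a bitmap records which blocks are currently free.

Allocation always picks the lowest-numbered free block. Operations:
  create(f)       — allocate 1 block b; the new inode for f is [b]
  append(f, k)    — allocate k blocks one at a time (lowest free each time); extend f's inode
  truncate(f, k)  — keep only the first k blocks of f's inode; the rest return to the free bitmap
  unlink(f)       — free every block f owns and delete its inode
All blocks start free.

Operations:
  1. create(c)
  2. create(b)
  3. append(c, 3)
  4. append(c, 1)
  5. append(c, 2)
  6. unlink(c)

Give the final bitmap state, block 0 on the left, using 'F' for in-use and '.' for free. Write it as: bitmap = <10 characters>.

bitmap = .F........

[1] create(c) — c=0 (map F.........)
[2] create(b) — b=1 c=0 (map FF........)
[3] append(c, 3) — b=1 c=0,2,3,4 (map FFFFF.....)
[4] append(c, 1) — b=1 c=0,2,3,4,5 (map FFFFFF....)
[5] append(c, 2) — b=1 c=0,2,3,4,5,6,7 (map FFFFFFFF..)
[6] unlink(c) — b=1 (map .F........)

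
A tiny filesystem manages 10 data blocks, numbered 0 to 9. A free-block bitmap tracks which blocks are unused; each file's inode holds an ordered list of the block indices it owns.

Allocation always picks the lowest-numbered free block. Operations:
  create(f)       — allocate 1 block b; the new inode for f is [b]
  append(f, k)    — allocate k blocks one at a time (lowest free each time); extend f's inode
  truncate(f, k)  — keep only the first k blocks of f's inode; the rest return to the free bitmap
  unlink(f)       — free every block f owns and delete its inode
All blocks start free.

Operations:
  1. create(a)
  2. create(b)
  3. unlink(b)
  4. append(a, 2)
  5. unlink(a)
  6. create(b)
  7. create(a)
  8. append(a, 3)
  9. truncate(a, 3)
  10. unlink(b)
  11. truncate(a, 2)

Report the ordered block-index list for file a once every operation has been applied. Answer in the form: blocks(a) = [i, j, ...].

  1. create(a)  ⇒  F.........  {a→[0]}
  2. create(b)  ⇒  FF........  {a→[0]; b→[1]}
  3. unlink(b)  ⇒  F.........  {a→[0]}
  4. append(a, 2)  ⇒  FFF.......  {a→[0, 1, 2]}
  5. unlink(a)  ⇒  ..........  {}
  6. create(b)  ⇒  F.........  {b→[0]}
  7. create(a)  ⇒  FF........  {a→[1]; b→[0]}
  8. append(a, 3)  ⇒  FFFFF.....  {a→[1, 2, 3, 4]; b→[0]}
  9. truncate(a, 3)  ⇒  FFFF......  {a→[1, 2, 3]; b→[0]}
  10. unlink(b)  ⇒  .FFF......  {a→[1, 2, 3]}
  11. truncate(a, 2)  ⇒  .FF.......  {a→[1, 2]}

blocks(a) = [1, 2]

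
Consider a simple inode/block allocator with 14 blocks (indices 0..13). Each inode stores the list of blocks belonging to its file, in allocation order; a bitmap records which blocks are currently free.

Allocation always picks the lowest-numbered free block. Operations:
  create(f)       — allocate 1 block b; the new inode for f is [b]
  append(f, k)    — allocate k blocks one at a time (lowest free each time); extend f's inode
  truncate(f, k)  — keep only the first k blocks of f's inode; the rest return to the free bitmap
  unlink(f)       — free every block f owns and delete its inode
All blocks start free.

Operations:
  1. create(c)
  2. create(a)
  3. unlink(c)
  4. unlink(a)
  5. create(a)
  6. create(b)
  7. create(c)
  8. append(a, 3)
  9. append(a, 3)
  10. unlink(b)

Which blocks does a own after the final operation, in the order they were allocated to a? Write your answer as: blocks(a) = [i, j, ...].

  1. create(c)  ⇒  F.............  {c→[0]}
  2. create(a)  ⇒  FF............  {a→[1]; c→[0]}
  3. unlink(c)  ⇒  .F............  {a→[1]}
  4. unlink(a)  ⇒  ..............  {}
  5. create(a)  ⇒  F.............  {a→[0]}
  6. create(b)  ⇒  FF............  {a→[0]; b→[1]}
  7. create(c)  ⇒  FFF...........  {a→[0]; b→[1]; c→[2]}
  8. append(a, 3)  ⇒  FFFFFF........  {a→[0, 3, 4, 5]; b→[1]; c→[2]}
  9. append(a, 3)  ⇒  FFFFFFFFF.....  {a→[0, 3, 4, 5, 6, 7, 8]; b→[1]; c→[2]}
  10. unlink(b)  ⇒  F.FFFFFFF.....  {a→[0, 3, 4, 5, 6, 7, 8]; c→[2]}

blocks(a) = [0, 3, 4, 5, 6, 7, 8]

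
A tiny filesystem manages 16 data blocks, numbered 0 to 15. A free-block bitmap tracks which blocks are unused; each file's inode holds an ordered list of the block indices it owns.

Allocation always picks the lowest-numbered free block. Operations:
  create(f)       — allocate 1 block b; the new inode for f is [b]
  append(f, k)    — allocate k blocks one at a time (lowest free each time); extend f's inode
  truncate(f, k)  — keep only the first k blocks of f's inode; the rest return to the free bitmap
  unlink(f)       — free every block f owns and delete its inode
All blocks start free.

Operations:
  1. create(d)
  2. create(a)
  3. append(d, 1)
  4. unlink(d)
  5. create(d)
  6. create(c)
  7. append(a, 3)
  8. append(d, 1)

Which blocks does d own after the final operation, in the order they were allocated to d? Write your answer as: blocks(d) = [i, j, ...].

create(d): bitmap=F............... | d=[0]
create(a): bitmap=FF.............. | a=[1] d=[0]
append(d, 1): bitmap=FFF............. | a=[1] d=[0, 2]
unlink(d): bitmap=.F.............. | a=[1]
create(d): bitmap=FF.............. | a=[1] d=[0]
create(c): bitmap=FFF............. | a=[1] c=[2] d=[0]
append(a, 3): bitmap=FFFFFF.......... | a=[1, 3, 4, 5] c=[2] d=[0]
append(d, 1): bitmap=FFFFFFF......... | a=[1, 3, 4, 5] c=[2] d=[0, 6]

blocks(d) = [0, 6]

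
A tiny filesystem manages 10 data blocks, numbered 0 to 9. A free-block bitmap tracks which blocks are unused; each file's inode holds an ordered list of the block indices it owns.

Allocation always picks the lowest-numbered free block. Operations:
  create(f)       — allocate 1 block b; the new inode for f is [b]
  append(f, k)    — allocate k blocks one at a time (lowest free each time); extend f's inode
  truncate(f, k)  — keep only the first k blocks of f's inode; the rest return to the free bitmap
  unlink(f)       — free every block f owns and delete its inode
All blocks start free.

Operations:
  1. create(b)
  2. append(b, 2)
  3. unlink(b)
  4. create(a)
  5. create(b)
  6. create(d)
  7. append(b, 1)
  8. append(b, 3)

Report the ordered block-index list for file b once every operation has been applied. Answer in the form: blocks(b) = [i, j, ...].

blocks(b) = [1, 3, 4, 5, 6]

create(b): bitmap=F......... | b=[0]
append(b, 2): bitmap=FFF....... | b=[0, 1, 2]
unlink(b): bitmap=.......... | 
create(a): bitmap=F......... | a=[0]
create(b): bitmap=FF........ | a=[0] b=[1]
create(d): bitmap=FFF....... | a=[0] b=[1] d=[2]
append(b, 1): bitmap=FFFF...... | a=[0] b=[1, 3] d=[2]
append(b, 3): bitmap=FFFFFFF... | a=[0] b=[1, 3, 4, 5, 6] d=[2]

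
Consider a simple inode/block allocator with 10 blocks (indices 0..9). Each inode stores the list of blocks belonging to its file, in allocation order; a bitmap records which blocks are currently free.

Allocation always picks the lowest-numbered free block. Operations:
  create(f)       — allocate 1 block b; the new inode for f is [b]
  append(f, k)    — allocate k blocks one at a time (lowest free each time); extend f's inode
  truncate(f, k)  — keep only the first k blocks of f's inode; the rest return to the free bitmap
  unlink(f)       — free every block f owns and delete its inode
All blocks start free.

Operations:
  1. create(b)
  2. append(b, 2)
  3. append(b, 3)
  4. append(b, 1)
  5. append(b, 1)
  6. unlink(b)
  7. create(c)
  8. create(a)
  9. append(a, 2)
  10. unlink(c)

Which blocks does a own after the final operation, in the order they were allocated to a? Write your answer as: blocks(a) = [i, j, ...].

[1] create(b) — b=0 (map F.........)
[2] append(b, 2) — b=0,1,2 (map FFF.......)
[3] append(b, 3) — b=0,1,2,3,4,5 (map FFFFFF....)
[4] append(b, 1) — b=0,1,2,3,4,5,6 (map FFFFFFF...)
[5] append(b, 1) — b=0,1,2,3,4,5,6,7 (map FFFFFFFF..)
[6] unlink(b) —  (map ..........)
[7] create(c) — c=0 (map F.........)
[8] create(a) — a=1 c=0 (map FF........)
[9] append(a, 2) — a=1,2,3 c=0 (map FFFF......)
[10] unlink(c) — a=1,2,3 (map .FFF......)

blocks(a) = [1, 2, 3]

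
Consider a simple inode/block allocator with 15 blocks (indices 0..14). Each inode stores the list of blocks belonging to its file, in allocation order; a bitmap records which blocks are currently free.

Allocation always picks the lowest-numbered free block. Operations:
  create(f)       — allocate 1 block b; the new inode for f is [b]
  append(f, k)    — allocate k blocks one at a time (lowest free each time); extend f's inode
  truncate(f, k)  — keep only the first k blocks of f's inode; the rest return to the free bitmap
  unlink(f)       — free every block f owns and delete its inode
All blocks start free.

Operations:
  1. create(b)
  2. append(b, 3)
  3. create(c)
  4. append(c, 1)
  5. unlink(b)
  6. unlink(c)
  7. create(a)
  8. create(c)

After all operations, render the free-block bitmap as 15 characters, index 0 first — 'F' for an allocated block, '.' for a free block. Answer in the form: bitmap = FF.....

bitmap = FF.............

create(b): bitmap=F.............. | b=[0]
append(b, 3): bitmap=FFFF........... | b=[0, 1, 2, 3]
create(c): bitmap=FFFFF.......... | b=[0, 1, 2, 3] c=[4]
append(c, 1): bitmap=FFFFFF......... | b=[0, 1, 2, 3] c=[4, 5]
unlink(b): bitmap=....FF......... | c=[4, 5]
unlink(c): bitmap=............... | 
create(a): bitmap=F.............. | a=[0]
create(c): bitmap=FF............. | a=[0] c=[1]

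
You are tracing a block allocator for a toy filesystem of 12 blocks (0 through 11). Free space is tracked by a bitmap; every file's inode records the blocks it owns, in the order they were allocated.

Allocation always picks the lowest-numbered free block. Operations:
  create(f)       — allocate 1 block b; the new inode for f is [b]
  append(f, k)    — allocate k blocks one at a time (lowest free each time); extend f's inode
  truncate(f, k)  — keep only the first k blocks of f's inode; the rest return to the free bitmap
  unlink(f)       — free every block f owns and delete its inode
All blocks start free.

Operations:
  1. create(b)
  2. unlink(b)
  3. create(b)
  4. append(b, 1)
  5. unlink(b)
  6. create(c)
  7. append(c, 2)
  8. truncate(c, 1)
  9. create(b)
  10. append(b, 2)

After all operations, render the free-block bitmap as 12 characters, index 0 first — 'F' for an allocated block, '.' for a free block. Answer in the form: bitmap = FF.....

[1] create(b) — b=0 (map F...........)
[2] unlink(b) —  (map ............)
[3] create(b) — b=0 (map F...........)
[4] append(b, 1) — b=0,1 (map FF..........)
[5] unlink(b) —  (map ............)
[6] create(c) — c=0 (map F...........)
[7] append(c, 2) — c=0,1,2 (map FFF.........)
[8] truncate(c, 1) — c=0 (map F...........)
[9] create(b) — b=1 c=0 (map FF..........)
[10] append(b, 2) — b=1,2,3 c=0 (map FFFF........)

bitmap = FFFF........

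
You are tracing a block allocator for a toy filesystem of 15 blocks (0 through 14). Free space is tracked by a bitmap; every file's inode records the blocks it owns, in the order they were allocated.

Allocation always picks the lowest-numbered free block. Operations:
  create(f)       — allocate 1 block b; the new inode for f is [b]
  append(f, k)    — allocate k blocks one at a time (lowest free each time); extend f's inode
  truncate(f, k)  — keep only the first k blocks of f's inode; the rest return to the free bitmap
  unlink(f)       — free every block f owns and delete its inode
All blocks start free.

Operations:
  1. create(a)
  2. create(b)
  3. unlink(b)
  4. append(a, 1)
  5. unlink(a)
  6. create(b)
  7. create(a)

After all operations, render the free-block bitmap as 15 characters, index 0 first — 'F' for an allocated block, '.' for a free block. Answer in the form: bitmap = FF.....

[1] create(a) — a=0 (map F..............)
[2] create(b) — a=0 b=1 (map FF.............)
[3] unlink(b) — a=0 (map F..............)
[4] append(a, 1) — a=0,1 (map FF.............)
[5] unlink(a) —  (map ...............)
[6] create(b) — b=0 (map F..............)
[7] create(a) — a=1 b=0 (map FF.............)

bitmap = FF.............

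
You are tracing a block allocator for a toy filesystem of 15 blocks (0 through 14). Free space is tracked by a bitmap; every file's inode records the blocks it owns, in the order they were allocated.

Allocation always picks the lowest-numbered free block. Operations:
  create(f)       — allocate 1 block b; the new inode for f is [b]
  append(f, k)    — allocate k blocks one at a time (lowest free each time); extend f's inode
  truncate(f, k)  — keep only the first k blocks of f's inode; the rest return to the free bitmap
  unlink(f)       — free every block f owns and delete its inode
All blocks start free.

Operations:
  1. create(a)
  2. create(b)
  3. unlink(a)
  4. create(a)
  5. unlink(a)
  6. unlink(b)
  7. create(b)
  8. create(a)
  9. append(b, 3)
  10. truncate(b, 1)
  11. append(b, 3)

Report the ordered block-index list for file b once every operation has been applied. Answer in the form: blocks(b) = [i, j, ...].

blocks(b) = [0, 2, 3, 4]

after create(a) → a:[0]  free=[F..............]
after create(b) → a:[0], b:[1]  free=[FF.............]
after unlink(a) → b:[1]  free=[.F.............]
after create(a) → a:[0], b:[1]  free=[FF.............]
after unlink(a) → b:[1]  free=[.F.............]
after unlink(b) →   free=[...............]
after create(b) → b:[0]  free=[F..............]
after create(a) → a:[1], b:[0]  free=[FF.............]
after append(b, 3) → a:[1], b:[0, 2, 3, 4]  free=[FFFFF..........]
after truncate(b, 1) → a:[1], b:[0]  free=[FF.............]
after append(b, 3) → a:[1], b:[0, 2, 3, 4]  free=[FFFFF..........]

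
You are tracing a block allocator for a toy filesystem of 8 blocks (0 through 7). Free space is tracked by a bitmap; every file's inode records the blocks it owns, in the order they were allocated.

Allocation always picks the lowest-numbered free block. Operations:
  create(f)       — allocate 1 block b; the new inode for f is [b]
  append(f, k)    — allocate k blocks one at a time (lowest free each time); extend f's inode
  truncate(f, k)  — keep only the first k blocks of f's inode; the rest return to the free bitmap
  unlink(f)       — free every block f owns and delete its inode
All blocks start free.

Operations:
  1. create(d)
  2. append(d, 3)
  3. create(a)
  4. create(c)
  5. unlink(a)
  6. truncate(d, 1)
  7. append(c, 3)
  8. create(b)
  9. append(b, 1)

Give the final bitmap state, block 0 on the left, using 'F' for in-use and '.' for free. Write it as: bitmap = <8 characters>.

bitmap = FFFFFFF.

  1. create(d)  ⇒  F.......  {d→[0]}
  2. append(d, 3)  ⇒  FFFF....  {d→[0, 1, 2, 3]}
  3. create(a)  ⇒  FFFFF...  {a→[4]; d→[0, 1, 2, 3]}
  4. create(c)  ⇒  FFFFFF..  {a→[4]; c→[5]; d→[0, 1, 2, 3]}
  5. unlink(a)  ⇒  FFFF.F..  {c→[5]; d→[0, 1, 2, 3]}
  6. truncate(d, 1)  ⇒  F....F..  {c→[5]; d→[0]}
  7. append(c, 3)  ⇒  FFFF.F..  {c→[5, 1, 2, 3]; d→[0]}
  8. create(b)  ⇒  FFFFFF..  {b→[4]; c→[5, 1, 2, 3]; d→[0]}
  9. append(b, 1)  ⇒  FFFFFFF.  {b→[4, 6]; c→[5, 1, 2, 3]; d→[0]}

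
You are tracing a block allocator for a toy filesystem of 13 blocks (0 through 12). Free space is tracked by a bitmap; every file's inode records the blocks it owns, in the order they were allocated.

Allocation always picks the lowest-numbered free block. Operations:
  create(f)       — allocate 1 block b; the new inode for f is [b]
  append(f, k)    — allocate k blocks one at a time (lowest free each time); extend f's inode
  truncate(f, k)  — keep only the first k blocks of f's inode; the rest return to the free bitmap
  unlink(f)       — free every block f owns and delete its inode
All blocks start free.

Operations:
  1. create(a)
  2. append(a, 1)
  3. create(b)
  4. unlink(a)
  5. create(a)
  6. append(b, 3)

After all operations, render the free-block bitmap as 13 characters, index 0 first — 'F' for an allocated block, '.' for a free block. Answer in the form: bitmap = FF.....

after create(a) → a:[0]  free=[F............]
after append(a, 1) → a:[0, 1]  free=[FF...........]
after create(b) → a:[0, 1], b:[2]  free=[FFF..........]
after unlink(a) → b:[2]  free=[..F..........]
after create(a) → a:[0], b:[2]  free=[F.F..........]
after append(b, 3) → a:[0], b:[2, 1, 3, 4]  free=[FFFFF........]

bitmap = FFFFF........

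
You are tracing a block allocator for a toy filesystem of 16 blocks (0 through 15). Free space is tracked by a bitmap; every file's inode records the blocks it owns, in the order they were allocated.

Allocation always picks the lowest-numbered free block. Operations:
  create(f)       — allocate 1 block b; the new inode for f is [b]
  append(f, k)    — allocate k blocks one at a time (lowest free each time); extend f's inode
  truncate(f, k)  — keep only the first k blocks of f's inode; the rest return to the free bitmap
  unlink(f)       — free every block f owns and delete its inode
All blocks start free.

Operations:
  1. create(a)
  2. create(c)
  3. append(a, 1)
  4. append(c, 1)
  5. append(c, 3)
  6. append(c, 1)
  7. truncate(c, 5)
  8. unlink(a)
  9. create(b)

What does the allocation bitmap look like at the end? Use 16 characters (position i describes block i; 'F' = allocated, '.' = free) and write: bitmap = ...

bitmap = FF.FFFF.........

  1. create(a)  ⇒  F...............  {a→[0]}
  2. create(c)  ⇒  FF..............  {a→[0]; c→[1]}
  3. append(a, 1)  ⇒  FFF.............  {a→[0, 2]; c→[1]}
  4. append(c, 1)  ⇒  FFFF............  {a→[0, 2]; c→[1, 3]}
  5. append(c, 3)  ⇒  FFFFFFF.........  {a→[0, 2]; c→[1, 3, 4, 5, 6]}
  6. append(c, 1)  ⇒  FFFFFFFF........  {a→[0, 2]; c→[1, 3, 4, 5, 6, 7]}
  7. truncate(c, 5)  ⇒  FFFFFFF.........  {a→[0, 2]; c→[1, 3, 4, 5, 6]}
  8. unlink(a)  ⇒  .F.FFFF.........  {c→[1, 3, 4, 5, 6]}
  9. create(b)  ⇒  FF.FFFF.........  {b→[0]; c→[1, 3, 4, 5, 6]}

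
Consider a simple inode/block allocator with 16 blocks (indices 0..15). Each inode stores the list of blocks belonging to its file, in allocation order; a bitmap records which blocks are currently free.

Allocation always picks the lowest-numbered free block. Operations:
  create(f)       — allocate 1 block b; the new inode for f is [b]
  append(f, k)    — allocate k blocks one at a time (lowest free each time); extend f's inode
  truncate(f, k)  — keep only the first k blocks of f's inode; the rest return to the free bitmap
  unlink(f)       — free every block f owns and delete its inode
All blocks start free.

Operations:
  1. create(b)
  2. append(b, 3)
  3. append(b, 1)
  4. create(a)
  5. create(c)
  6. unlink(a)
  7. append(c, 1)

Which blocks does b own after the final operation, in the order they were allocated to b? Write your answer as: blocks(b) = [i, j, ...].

after create(b) → b:[0]  free=[F...............]
after append(b, 3) → b:[0, 1, 2, 3]  free=[FFFF............]
after append(b, 1) → b:[0, 1, 2, 3, 4]  free=[FFFFF...........]
after create(a) → a:[5], b:[0, 1, 2, 3, 4]  free=[FFFFFF..........]
after create(c) → a:[5], b:[0, 1, 2, 3, 4], c:[6]  free=[FFFFFFF.........]
after unlink(a) → b:[0, 1, 2, 3, 4], c:[6]  free=[FFFFF.F.........]
after append(c, 1) → b:[0, 1, 2, 3, 4], c:[6, 5]  free=[FFFFFFF.........]

blocks(b) = [0, 1, 2, 3, 4]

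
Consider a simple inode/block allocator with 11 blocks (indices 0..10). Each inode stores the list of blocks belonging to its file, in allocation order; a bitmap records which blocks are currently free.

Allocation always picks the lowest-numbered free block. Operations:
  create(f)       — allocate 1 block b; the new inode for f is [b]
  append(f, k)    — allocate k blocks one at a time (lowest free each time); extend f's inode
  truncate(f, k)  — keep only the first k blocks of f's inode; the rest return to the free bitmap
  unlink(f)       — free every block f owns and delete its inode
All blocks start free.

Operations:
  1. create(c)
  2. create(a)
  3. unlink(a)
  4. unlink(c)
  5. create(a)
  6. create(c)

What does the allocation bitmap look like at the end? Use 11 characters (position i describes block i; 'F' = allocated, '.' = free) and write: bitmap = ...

[1] create(c) — c=0 (map F..........)
[2] create(a) — a=1 c=0 (map FF.........)
[3] unlink(a) — c=0 (map F..........)
[4] unlink(c) —  (map ...........)
[5] create(a) — a=0 (map F..........)
[6] create(c) — a=0 c=1 (map FF.........)

bitmap = FF.........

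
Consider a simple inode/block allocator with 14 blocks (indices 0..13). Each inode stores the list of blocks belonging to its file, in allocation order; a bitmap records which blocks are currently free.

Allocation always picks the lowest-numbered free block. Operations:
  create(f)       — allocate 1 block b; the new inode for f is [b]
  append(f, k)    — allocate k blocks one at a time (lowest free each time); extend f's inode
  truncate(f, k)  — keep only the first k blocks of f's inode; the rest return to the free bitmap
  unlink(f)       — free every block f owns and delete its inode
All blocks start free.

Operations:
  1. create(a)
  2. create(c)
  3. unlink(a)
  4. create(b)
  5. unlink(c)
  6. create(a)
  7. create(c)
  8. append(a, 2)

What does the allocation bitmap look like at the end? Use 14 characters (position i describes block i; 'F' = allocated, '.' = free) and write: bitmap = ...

[1] create(a) — a=0 (map F.............)
[2] create(c) — a=0 c=1 (map FF............)
[3] unlink(a) — c=1 (map .F............)
[4] create(b) — b=0 c=1 (map FF............)
[5] unlink(c) — b=0 (map F.............)
[6] create(a) — a=1 b=0 (map FF............)
[7] create(c) — a=1 b=0 c=2 (map FFF...........)
[8] append(a, 2) — a=1,3,4 b=0 c=2 (map FFFFF.........)

bitmap = FFFFF.........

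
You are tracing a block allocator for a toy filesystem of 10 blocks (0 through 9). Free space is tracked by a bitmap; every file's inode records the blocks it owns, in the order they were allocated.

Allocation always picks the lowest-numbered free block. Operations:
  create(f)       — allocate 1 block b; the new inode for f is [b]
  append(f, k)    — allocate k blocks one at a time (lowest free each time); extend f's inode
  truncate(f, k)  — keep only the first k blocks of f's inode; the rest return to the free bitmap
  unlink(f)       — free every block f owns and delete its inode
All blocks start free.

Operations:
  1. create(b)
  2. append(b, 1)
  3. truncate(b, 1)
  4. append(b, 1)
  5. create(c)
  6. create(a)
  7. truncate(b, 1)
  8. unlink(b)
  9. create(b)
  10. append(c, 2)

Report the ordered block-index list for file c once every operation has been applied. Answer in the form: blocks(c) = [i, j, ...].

blocks(c) = [2, 1, 4]

after create(b) → b:[0]  free=[F.........]
after append(b, 1) → b:[0, 1]  free=[FF........]
after truncate(b, 1) → b:[0]  free=[F.........]
after append(b, 1) → b:[0, 1]  free=[FF........]
after create(c) → b:[0, 1], c:[2]  free=[FFF.......]
after create(a) → a:[3], b:[0, 1], c:[2]  free=[FFFF......]
after truncate(b, 1) → a:[3], b:[0], c:[2]  free=[F.FF......]
after unlink(b) → a:[3], c:[2]  free=[..FF......]
after create(b) → a:[3], b:[0], c:[2]  free=[F.FF......]
after append(c, 2) → a:[3], b:[0], c:[2, 1, 4]  free=[FFFFF.....]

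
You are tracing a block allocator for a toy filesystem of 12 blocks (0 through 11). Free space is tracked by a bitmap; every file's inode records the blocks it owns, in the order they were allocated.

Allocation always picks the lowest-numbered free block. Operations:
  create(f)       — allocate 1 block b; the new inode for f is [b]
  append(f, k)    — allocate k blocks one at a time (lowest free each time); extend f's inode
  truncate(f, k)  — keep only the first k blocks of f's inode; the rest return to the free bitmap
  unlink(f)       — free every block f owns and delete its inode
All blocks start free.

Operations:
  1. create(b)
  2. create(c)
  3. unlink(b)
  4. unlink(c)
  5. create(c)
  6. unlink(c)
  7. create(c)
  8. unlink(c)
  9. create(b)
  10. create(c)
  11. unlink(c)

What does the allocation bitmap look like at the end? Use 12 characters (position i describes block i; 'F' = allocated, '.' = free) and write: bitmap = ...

  1. create(b)  ⇒  F...........  {b→[0]}
  2. create(c)  ⇒  FF..........  {b→[0]; c→[1]}
  3. unlink(b)  ⇒  .F..........  {c→[1]}
  4. unlink(c)  ⇒  ............  {}
  5. create(c)  ⇒  F...........  {c→[0]}
  6. unlink(c)  ⇒  ............  {}
  7. create(c)  ⇒  F...........  {c→[0]}
  8. unlink(c)  ⇒  ............  {}
  9. create(b)  ⇒  F...........  {b→[0]}
  10. create(c)  ⇒  FF..........  {b→[0]; c→[1]}
  11. unlink(c)  ⇒  F...........  {b→[0]}

bitmap = F...........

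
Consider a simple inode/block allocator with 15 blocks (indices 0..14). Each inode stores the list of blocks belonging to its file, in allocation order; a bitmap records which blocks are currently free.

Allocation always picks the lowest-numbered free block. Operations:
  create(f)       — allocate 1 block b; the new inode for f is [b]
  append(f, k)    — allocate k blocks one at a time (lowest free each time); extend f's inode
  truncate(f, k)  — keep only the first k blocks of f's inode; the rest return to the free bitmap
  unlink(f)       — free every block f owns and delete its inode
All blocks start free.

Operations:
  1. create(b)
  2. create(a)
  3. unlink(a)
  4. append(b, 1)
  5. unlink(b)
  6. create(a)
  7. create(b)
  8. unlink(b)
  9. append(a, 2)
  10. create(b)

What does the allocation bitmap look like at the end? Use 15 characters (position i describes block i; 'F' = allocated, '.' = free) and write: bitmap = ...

[1] create(b) — b=0 (map F..............)
[2] create(a) — a=1 b=0 (map FF.............)
[3] unlink(a) — b=0 (map F..............)
[4] append(b, 1) — b=0,1 (map FF.............)
[5] unlink(b) —  (map ...............)
[6] create(a) — a=0 (map F..............)
[7] create(b) — a=0 b=1 (map FF.............)
[8] unlink(b) — a=0 (map F..............)
[9] append(a, 2) — a=0,1,2 (map FFF............)
[10] create(b) — a=0,1,2 b=3 (map FFFF...........)

bitmap = FFFF...........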